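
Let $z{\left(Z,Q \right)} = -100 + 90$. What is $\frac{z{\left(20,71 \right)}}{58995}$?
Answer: $- \frac{2}{11799} \approx -0.00016951$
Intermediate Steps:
$z{\left(Z,Q \right)} = -10$
$\frac{z{\left(20,71 \right)}}{58995} = - \frac{10}{58995} = \left(-10\right) \frac{1}{58995} = - \frac{2}{11799}$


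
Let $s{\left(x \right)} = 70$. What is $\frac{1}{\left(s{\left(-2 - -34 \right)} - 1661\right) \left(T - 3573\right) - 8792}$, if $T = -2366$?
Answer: $\frac{1}{9440157} \approx 1.0593 \cdot 10^{-7}$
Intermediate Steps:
$\frac{1}{\left(s{\left(-2 - -34 \right)} - 1661\right) \left(T - 3573\right) - 8792} = \frac{1}{\left(70 - 1661\right) \left(-2366 - 3573\right) - 8792} = \frac{1}{\left(-1591\right) \left(-5939\right) - 8792} = \frac{1}{9448949 - 8792} = \frac{1}{9440157}$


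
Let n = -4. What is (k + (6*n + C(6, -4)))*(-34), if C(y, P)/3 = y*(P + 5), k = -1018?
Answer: 34816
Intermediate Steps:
C(y, P) = 3*y*(5 + P) (C(y, P) = 3*(y*(P + 5)) = 3*(y*(5 + P)) = 3*y*(5 + P))
(k + (6*n + C(6, -4)))*(-34) = (-1018 + (6*(-4) + 3*6*(5 - 4)))*(-34) = (-1018 + (-24 + 3*6*1))*(-34) = (-1018 + (-24 + 18))*(-34) = (-1018 - 6)*(-34) = -1024*(-34) = 34816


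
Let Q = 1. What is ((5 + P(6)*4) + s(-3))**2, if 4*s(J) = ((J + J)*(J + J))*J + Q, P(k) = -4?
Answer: 22801/16 ≈ 1425.1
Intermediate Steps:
s(J) = 1/4 + J**3 (s(J) = (((J + J)*(J + J))*J + 1)/4 = (((2*J)*(2*J))*J + 1)/4 = ((4*J**2)*J + 1)/4 = (4*J**3 + 1)/4 = (1 + 4*J**3)/4 = 1/4 + J**3)
((5 + P(6)*4) + s(-3))**2 = ((5 - 4*4) + (1/4 + (-3)**3))**2 = ((5 - 16) + (1/4 - 27))**2 = (-11 - 107/4)**2 = (-151/4)**2 = 22801/16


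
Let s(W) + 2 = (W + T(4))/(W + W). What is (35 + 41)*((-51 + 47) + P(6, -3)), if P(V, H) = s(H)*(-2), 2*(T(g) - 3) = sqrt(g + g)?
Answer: 76*sqrt(2)/3 ≈ 35.827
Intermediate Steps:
T(g) = 3 + sqrt(2)*sqrt(g)/2 (T(g) = 3 + sqrt(g + g)/2 = 3 + sqrt(2*g)/2 = 3 + (sqrt(2)*sqrt(g))/2 = 3 + sqrt(2)*sqrt(g)/2)
s(W) = -2 + (3 + W + sqrt(2))/(2*W) (s(W) = -2 + (W + (3 + sqrt(2)*sqrt(4)/2))/(W + W) = -2 + (W + (3 + (1/2)*sqrt(2)*2))/((2*W)) = -2 + (1/(2*W))*(W + (3 + sqrt(2))) = -2 + (1/(2*W))*(3 + W + sqrt(2)) = -2 + (3 + W + sqrt(2))/(2*W))
P(V, H) = -(3 + sqrt(2) - 3*H)/H (P(V, H) = ((3 + sqrt(2) - 3*H)/(2*H))*(-2) = -(3 + sqrt(2) - 3*H)/H)
(35 + 41)*((-51 + 47) + P(6, -3)) = (35 + 41)*((-51 + 47) + (-3 - sqrt(2) + 3*(-3))/(-3)) = 76*(-4 - (-3 - sqrt(2) - 9)/3) = 76*(-4 - (-12 - sqrt(2))/3) = 76*(-4 + (4 + sqrt(2)/3)) = 76*(sqrt(2)/3) = 76*sqrt(2)/3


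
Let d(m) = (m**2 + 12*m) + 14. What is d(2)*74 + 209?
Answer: 3317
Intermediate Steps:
d(m) = 14 + m**2 + 12*m
d(2)*74 + 209 = (14 + 2**2 + 12*2)*74 + 209 = (14 + 4 + 24)*74 + 209 = 42*74 + 209 = 3108 + 209 = 3317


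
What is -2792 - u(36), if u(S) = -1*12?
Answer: -2780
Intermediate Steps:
u(S) = -12
-2792 - u(36) = -2792 - 1*(-12) = -2792 + 12 = -2780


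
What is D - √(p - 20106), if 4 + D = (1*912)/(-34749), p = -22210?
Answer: -46636/11583 - 2*I*√10579 ≈ -4.0262 - 205.71*I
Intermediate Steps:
D = -46636/11583 (D = -4 + (1*912)/(-34749) = -4 + 912*(-1/34749) = -4 - 304/11583 = -46636/11583 ≈ -4.0262)
D - √(p - 20106) = -46636/11583 - √(-22210 - 20106) = -46636/11583 - √(-42316) = -46636/11583 - 2*I*√10579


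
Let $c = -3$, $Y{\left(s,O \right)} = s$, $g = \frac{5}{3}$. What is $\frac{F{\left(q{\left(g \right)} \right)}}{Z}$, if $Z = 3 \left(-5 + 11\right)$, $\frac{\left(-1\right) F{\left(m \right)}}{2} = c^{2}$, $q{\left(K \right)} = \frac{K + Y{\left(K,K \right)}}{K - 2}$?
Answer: $-1$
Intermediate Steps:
$g = \frac{5}{3}$ ($g = 5 \cdot \frac{1}{3} = \frac{5}{3} \approx 1.6667$)
$q{\left(K \right)} = \frac{2 K}{-2 + K}$ ($q{\left(K \right)} = \frac{K + K}{K - 2} = \frac{2 K}{-2 + K}$)
$F{\left(m \right)} = -18$ ($F{\left(m \right)} = - 2 \left(-3\right)^{2} = \left(-2\right) 9 = -18$)
$Z = 18$ ($Z = 3 \cdot 6 = 18$)
$\frac{F{\left(q{\left(g \right)} \right)}}{Z} = - \frac{18}{18} = \left(-18\right) \frac{1}{18} = -1$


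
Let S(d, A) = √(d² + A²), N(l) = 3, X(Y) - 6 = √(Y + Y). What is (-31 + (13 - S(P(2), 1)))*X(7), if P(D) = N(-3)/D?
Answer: -(6 + √14)*(36 + √13)/2 ≈ -192.91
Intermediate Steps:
X(Y) = 6 + √2*√Y (X(Y) = 6 + √(Y + Y) = 6 + √(2*Y) = 6 + √2*√Y)
P(D) = 3/D
S(d, A) = √(A² + d²)
(-31 + (13 - S(P(2), 1)))*X(7) = (-31 + (13 - √(1² + (3/2)²)))*(6 + √2*√7) = (-31 + (13 - √(1 + (3*(½))²)))*(6 + √14) = (-31 + (13 - √(1 + (3/2)²)))*(6 + √14) = (-31 + (13 - √(1 + 9/4)))*(6 + √14) = (-31 + (13 - √(13/4)))*(6 + √14) = (-31 + (13 - √13/2))*(6 + √14) = (-18 - √13/2)*(6 + √14)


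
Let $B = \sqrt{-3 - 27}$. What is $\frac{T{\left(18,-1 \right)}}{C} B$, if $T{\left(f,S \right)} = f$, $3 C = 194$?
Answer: $\frac{27 i \sqrt{30}}{97} \approx 1.5246 i$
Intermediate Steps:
$C = \frac{194}{3}$ ($C = \frac{1}{3} \cdot 194 = \frac{194}{3} \approx 64.667$)
$B = i \sqrt{30}$ ($B = \sqrt{-30} = i \sqrt{30} \approx 5.4772 i$)
$\frac{T{\left(18,-1 \right)}}{C} B = \frac{18}{\frac{194}{3}} i \sqrt{30} = 18 \cdot \frac{3}{194} i \sqrt{30} = \frac{27 i \sqrt{30}}{97}$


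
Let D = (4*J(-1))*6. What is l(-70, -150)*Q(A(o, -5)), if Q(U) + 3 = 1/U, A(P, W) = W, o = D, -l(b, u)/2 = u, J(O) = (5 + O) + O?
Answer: -960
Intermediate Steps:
J(O) = 5 + 2*O
l(b, u) = -2*u
D = 72 (D = (4*(5 + 2*(-1)))*6 = (4*(5 - 2))*6 = (4*3)*6 = 12*6 = 72)
o = 72
Q(U) = -3 + 1/U
l(-70, -150)*Q(A(o, -5)) = (-2*(-150))*(-3 + 1/(-5)) = 300*(-3 - 1/5) = 300*(-16/5) = -960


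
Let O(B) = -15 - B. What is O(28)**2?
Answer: 1849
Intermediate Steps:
O(28)**2 = (-15 - 1*28)**2 = (-15 - 28)**2 = (-43)**2 = 1849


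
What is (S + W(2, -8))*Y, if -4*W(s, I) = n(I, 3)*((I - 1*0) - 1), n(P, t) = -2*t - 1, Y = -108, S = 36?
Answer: -2187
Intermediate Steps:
n(P, t) = -1 - 2*t
W(s, I) = -7/4 + 7*I/4 (W(s, I) = -(-1 - 2*3)*((I - 1*0) - 1)/4 = -(-1 - 6)*((I + 0) - 1)/4 = -(-7)*(I - 1)/4 = -(-7)*(-1 + I)/4 = -(7 - 7*I)/4 = -7/4 + 7*I/4)
(S + W(2, -8))*Y = (36 + (-7/4 + (7/4)*(-8)))*(-108) = (36 + (-7/4 - 14))*(-108) = (36 - 63/4)*(-108) = (81/4)*(-108) = -2187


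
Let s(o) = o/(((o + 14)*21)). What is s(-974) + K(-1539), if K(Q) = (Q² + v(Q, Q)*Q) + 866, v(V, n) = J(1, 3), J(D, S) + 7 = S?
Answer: 23945473927/10080 ≈ 2.3755e+6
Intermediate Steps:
J(D, S) = -7 + S
v(V, n) = -4 (v(V, n) = -7 + 3 = -4)
K(Q) = 866 + Q² - 4*Q (K(Q) = (Q² - 4*Q) + 866 = 866 + Q² - 4*Q)
s(o) = o/(294 + 21*o) (s(o) = o/(((14 + o)*21)) = o/(294 + 21*o))
s(-974) + K(-1539) = (1/21)*(-974)/(14 - 974) + (866 + (-1539)² - 4*(-1539)) = (1/21)*(-974)/(-960) + (866 + 2368521 + 6156) = (1/21)*(-974)*(-1/960) + 2375543 = 487/10080 + 2375543 = 23945473927/10080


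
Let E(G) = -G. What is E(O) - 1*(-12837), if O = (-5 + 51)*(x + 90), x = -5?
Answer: 8927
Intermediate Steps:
O = 3910 (O = (-5 + 51)*(-5 + 90) = 46*85 = 3910)
E(O) - 1*(-12837) = -1*3910 - 1*(-12837) = -3910 + 12837 = 8927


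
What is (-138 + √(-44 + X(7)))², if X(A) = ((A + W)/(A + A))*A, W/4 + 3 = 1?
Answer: (276 - I*√178)²/4 ≈ 19000.0 - 1841.2*I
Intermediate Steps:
W = -8 (W = -12 + 4*1 = -12 + 4 = -8)
X(A) = -4 + A/2 (X(A) = ((A - 8)/(A + A))*A = ((-8 + A)/((2*A)))*A = ((-8 + A)*(1/(2*A)))*A = ((-8 + A)/(2*A))*A = -4 + A/2)
(-138 + √(-44 + X(7)))² = (-138 + √(-44 + (-4 + (½)*7)))² = (-138 + √(-44 + (-4 + 7/2)))² = (-138 + √(-44 - ½))² = (-138 + √(-89/2))² = (-138 + I*√178/2)²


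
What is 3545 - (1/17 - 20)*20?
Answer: 67045/17 ≈ 3943.8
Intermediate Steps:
3545 - (1/17 - 20)*20 = 3545 - (-339)*20/17 = 3545 - 1*(-6780/17) = 3545 + 6780/17 = 67045/17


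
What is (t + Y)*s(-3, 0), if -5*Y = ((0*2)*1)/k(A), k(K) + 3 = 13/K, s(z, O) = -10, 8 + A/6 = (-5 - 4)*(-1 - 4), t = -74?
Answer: 740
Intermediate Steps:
A = 222 (A = -48 + 6*((-5 - 4)*(-1 - 4)) = -48 + 6*(-9*(-5)) = -48 + 6*45 = -48 + 270 = 222)
k(K) = -3 + 13/K
Y = 0 (Y = -(0*2)*1/(5*(-3 + 13/222)) = -0*1/(5*(-3 + 13*(1/222))) = -0/(-3 + 13/222) = -0/(-653/222) = -0*(-222)/653 = -⅕*0 = 0)
(t + Y)*s(-3, 0) = (-74 + 0)*(-10) = -74*(-10) = 740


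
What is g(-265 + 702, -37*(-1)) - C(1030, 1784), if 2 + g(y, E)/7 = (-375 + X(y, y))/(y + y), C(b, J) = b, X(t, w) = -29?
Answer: -457642/437 ≈ -1047.2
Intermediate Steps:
g(y, E) = -14 - 1414/y (g(y, E) = -14 + 7*((-375 - 29)/(y + y)) = -14 + 7*(-404*1/(2*y)) = -14 + 7*(-202/y) = -14 - 1414/y)
g(-265 + 702, -37*(-1)) - C(1030, 1784) = (-14 - 1414/(-265 + 702)) - 1*1030 = (-14 - 1414/437) - 1030 = -7532/437 - 1030 = -457642/437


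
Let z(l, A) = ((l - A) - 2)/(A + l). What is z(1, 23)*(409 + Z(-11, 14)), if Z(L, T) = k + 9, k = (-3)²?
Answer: -427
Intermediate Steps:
k = 9
Z(L, T) = 18 (Z(L, T) = 9 + 9 = 18)
z(l, A) = (-2 + l - A)/(A + l)
z(1, 23)*(409 + Z(-11, 14)) = ((-2 + 1 - 1*23)/(23 + 1))*(409 + 18) = ((-2 + 1 - 23)/24)*427 = ((1/24)*(-24))*427 = -1*427 = -427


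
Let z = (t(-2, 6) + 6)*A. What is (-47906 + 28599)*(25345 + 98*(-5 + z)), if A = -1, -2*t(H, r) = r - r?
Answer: -468522969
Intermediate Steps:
t(H, r) = 0 (t(H, r) = -(r - r)/2 = -½*0 = 0)
z = -6 (z = (0 + 6)*(-1) = 6*(-1) = -6)
(-47906 + 28599)*(25345 + 98*(-5 + z)) = (-47906 + 28599)*(25345 + 98*(-5 - 6)) = -19307*(25345 + 98*(-11)) = -19307*(25345 - 1078) = -19307*24267 = -468522969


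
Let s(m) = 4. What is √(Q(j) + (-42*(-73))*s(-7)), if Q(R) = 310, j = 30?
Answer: √12574 ≈ 112.13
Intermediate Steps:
√(Q(j) + (-42*(-73))*s(-7)) = √(310 - 42*(-73)*4) = √(310 + 3066*4) = √(310 + 12264) = √12574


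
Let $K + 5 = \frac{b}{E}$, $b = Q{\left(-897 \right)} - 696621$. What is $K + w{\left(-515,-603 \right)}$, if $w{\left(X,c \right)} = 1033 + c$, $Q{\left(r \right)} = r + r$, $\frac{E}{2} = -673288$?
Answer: $\frac{572993215}{1346576} \approx 425.52$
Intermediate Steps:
$E = -1346576$ ($E = 2 \left(-673288\right) = -1346576$)
$Q{\left(r \right)} = 2 r$
$b = -698415$ ($b = 2 \left(-897\right) - 696621 = -1794 - 696621 = -698415$)
$K = - \frac{6034465}{1346576}$ ($K = -5 - \frac{698415}{-1346576} = -5 - - \frac{698415}{1346576} = -5 + \frac{698415}{1346576} = - \frac{6034465}{1346576} \approx -4.4813$)
$K + w{\left(-515,-603 \right)} = - \frac{6034465}{1346576} + \left(1033 - 603\right) = - \frac{6034465}{1346576} + 430 = \frac{572993215}{1346576}$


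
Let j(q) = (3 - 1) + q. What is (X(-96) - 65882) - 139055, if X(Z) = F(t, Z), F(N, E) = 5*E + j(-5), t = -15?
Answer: -205420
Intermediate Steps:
j(q) = 2 + q
F(N, E) = -3 + 5*E (F(N, E) = 5*E + (2 - 5) = 5*E - 3 = -3 + 5*E)
X(Z) = -3 + 5*Z
(X(-96) - 65882) - 139055 = ((-3 + 5*(-96)) - 65882) - 139055 = ((-3 - 480) - 65882) - 139055 = (-483 - 65882) - 139055 = -66365 - 139055 = -205420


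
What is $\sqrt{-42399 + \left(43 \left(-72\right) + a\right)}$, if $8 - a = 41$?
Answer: $2 i \sqrt{11382} \approx 213.37 i$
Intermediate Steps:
$a = -33$ ($a = 8 - 41 = -33$)
$\sqrt{-42399 + \left(43 \left(-72\right) + a\right)} = \sqrt{-42399 + \left(43 \left(-72\right) - 33\right)} = \sqrt{-42399 - 3129} = \sqrt{-45528} = 2 i \sqrt{11382}$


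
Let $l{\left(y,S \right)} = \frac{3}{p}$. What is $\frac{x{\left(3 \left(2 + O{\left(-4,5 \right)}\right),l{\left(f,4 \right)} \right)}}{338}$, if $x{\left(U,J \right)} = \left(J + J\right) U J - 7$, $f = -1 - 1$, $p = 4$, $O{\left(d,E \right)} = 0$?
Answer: $- \frac{1}{1352} \approx -0.00073965$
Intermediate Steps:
$f = -2$ ($f = -1 - 1 = -2$)
$l{\left(y,S \right)} = \frac{3}{4}$
$x{\left(U,J \right)} = -7 + 2 U J^{2}$ ($x{\left(U,J \right)} = 2 J U J - 7 = 2 U J^{2} - 7 = -7 + 2 U J^{2}$)
$\frac{x{\left(3 \left(2 + O{\left(-4,5 \right)}\right),l{\left(f,4 \right)} \right)}}{338} = \frac{-7 + 2 \cdot 3 \left(2 + 0\right) \left(\frac{3}{4}\right)^{2}}{338} = \left(-7 + 2 \cdot 3 \cdot 2 \cdot \frac{9}{16}\right) \frac{1}{338} = \left(-7 + 2 \cdot 6 \cdot \frac{9}{16}\right) \frac{1}{338} = \left(-7 + \frac{27}{4}\right) \frac{1}{338} = \left(- \frac{1}{4}\right) \frac{1}{338} = - \frac{1}{1352}$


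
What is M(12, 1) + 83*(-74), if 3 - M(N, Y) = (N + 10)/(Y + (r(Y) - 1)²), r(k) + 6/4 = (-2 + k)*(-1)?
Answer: -79895/13 ≈ -6145.8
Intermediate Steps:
r(k) = ½ - k (r(k) = -3/2 + (-2 + k)*(-1) = -3/2 + (2 - k) = ½ - k)
M(N, Y) = 3 - (10 + N)/(Y + (-½ - Y)²) (M(N, Y) = 3 - (N + 10)/(Y + ((½ - Y) - 1)²) = 3 - (10 + N)/(Y + (-½ - Y)²))
M(12, 1) + 83*(-74) = (-37 - 4*12 + 12*1² + 24*1)/(1 + 4*1² + 8*1) + 83*(-74) = (-37 - 48 + 12*1 + 24)/(1 + 4*1 + 8) - 6142 = (-37 - 48 + 12 + 24)/(1 + 4 + 8) - 6142 = -49/13 - 6142 = -79895/13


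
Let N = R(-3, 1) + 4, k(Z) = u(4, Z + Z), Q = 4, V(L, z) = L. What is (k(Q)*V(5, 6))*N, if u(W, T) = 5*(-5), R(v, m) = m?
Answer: -625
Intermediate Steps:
u(W, T) = -25
k(Z) = -25
N = 5 (N = 1 + 4 = 5)
(k(Q)*V(5, 6))*N = -25*5*5 = -125*5 = -625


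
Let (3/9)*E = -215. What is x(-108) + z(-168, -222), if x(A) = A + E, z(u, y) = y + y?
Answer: -1197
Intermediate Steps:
E = -645 (E = 3*(-215) = -645)
z(u, y) = 2*y
x(A) = -645 + A (x(A) = A - 645 = -645 + A)
x(-108) + z(-168, -222) = (-645 - 108) + 2*(-222) = -753 - 444 = -1197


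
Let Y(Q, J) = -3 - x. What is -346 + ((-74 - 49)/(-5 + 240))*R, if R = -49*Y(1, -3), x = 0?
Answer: -99391/235 ≈ -422.94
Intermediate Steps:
Y(Q, J) = -3 (Y(Q, J) = -3 - 1*0 = -3 + 0 = -3)
R = 147 (R = -49*(-3) = 147)
-346 + ((-74 - 49)/(-5 + 240))*R = -346 + ((-74 - 49)/(-5 + 240))*147 = -346 - 123/235*147 = -346 - 18081/235 = -99391/235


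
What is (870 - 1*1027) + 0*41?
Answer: -157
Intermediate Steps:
(870 - 1*1027) + 0*41 = (870 - 1027) + 0 = -157 + 0 = -157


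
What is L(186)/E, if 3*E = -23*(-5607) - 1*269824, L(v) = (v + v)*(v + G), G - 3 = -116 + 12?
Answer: -94860/140863 ≈ -0.67342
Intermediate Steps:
G = -101 (G = 3 + (-116 + 12) = 3 - 104 = -101)
L(v) = 2*v*(-101 + v) (L(v) = (v + v)*(v - 101) = (2*v)*(-101 + v) = 2*v*(-101 + v))
E = -140863/3 (E = (-23*(-5607) - 1*269824)/3 = (128961 - 269824)/3 = (⅓)*(-140863) = -140863/3 ≈ -46954.)
L(186)/E = (2*186*(-101 + 186))/(-140863/3) = (2*186*85)*(-3/140863) = 31620*(-3/140863) = -94860/140863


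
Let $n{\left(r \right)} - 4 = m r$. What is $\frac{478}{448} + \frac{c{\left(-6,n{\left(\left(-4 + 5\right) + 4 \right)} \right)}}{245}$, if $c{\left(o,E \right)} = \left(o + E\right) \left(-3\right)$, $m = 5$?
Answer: $\frac{6157}{7840} \approx 0.78533$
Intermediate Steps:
$n{\left(r \right)} = 4 + 5 r$
$c{\left(o,E \right)} = - 3 E - 3 o$ ($c{\left(o,E \right)} = \left(E + o\right) \left(-3\right) = - 3 E - 3 o$)
$\frac{478}{448} + \frac{c{\left(-6,n{\left(\left(-4 + 5\right) + 4 \right)} \right)}}{245} = \frac{478}{448} + \frac{- 3 \left(4 + 5 \left(\left(-4 + 5\right) + 4\right)\right) - -18}{245} = 478 \cdot \frac{1}{448} + \left(- 3 \left(4 + 5 \left(1 + 4\right)\right) + 18\right) \frac{1}{245} = \frac{239}{224} + \left(- 3 \left(4 + 5 \cdot 5\right) + 18\right) \frac{1}{245} = \frac{239}{224} + \left(- 3 \left(4 + 25\right) + 18\right) \frac{1}{245} = \frac{239}{224} + \left(\left(-3\right) 29 + 18\right) \frac{1}{245} = \frac{239}{224} + \left(-87 + 18\right) \frac{1}{245} = \frac{239}{224} - \frac{69}{245} = \frac{6157}{7840}$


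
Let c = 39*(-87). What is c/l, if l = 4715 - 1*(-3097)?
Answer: -377/868 ≈ -0.43433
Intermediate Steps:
l = 7812 (l = 4715 + 3097 = 7812)
c = -3393
c/l = -3393/7812 = -3393*1/7812 = -377/868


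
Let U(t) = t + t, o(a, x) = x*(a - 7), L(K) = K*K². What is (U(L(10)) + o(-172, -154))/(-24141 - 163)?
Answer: -14783/12152 ≈ -1.2165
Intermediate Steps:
L(K) = K³
o(a, x) = x*(-7 + a)
U(t) = 2*t
(U(L(10)) + o(-172, -154))/(-24141 - 163) = (2*10³ - 154*(-7 - 172))/(-24141 - 163) = (2*1000 - 154*(-179))/(-24304) = (2000 + 27566)*(-1/24304) = 29566*(-1/24304) = -14783/12152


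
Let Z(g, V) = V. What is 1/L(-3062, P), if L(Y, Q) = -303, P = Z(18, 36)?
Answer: -1/303 ≈ -0.0033003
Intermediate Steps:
P = 36
1/L(-3062, P) = 1/(-303) = -1/303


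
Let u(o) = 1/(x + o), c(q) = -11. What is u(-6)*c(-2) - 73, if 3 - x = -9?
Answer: -449/6 ≈ -74.833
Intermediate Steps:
x = 12 (x = 3 - 1*(-9) = 3 + 9 = 12)
u(o) = 1/(12 + o)
u(-6)*c(-2) - 73 = -11/(12 - 6) - 73 = -11/6 - 73 = -449/6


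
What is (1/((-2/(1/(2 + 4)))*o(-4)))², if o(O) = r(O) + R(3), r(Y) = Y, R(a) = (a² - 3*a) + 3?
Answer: 1/144 ≈ 0.0069444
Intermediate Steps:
R(a) = 3 + a² - 3*a
o(O) = 3 + O (o(O) = O + (3 + 3² - 3*3) = O + (3 + 9 - 9) = O + 3 = 3 + O)
(1/((-2/(1/(2 + 4)))*o(-4)))² = (1/((-2/(1/(2 + 4)))*(3 - 4)))² = (1/(-2/(1/6)*(-1)))² = (1/(-2/⅙*(-1)))² = (1/(-2*6*(-1)))² = (1/(-12*(-1)))² = (1/12)² = 1/144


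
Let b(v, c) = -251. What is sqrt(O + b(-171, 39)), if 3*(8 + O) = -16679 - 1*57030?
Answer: I*sqrt(223458)/3 ≈ 157.57*I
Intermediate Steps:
O = -73733/3 (O = -8 + (-16679 - 1*57030)/3 = -8 + (-16679 - 57030)/3 = -8 + (1/3)*(-73709) = -8 - 73709/3 = -73733/3 ≈ -24578.)
sqrt(O + b(-171, 39)) = sqrt(-73733/3 - 251) = sqrt(-74486/3) = I*sqrt(223458)/3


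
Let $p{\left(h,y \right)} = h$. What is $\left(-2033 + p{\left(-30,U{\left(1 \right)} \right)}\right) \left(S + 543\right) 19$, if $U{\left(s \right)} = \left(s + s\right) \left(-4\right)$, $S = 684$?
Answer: $-48094719$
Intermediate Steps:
$U{\left(s \right)} = - 8 s$ ($U{\left(s \right)} = 2 s \left(-4\right) = - 8 s$)
$\left(-2033 + p{\left(-30,U{\left(1 \right)} \right)}\right) \left(S + 543\right) 19 = \left(-2033 - 30\right) \left(684 + 543\right) 19 = \left(-2063\right) 1227 \cdot 19 = \left(-2531301\right) 19 = -48094719$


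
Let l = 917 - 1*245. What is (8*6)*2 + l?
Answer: 768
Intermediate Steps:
l = 672 (l = 917 - 245 = 672)
(8*6)*2 + l = (8*6)*2 + 672 = 48*2 + 672 = 96 + 672 = 768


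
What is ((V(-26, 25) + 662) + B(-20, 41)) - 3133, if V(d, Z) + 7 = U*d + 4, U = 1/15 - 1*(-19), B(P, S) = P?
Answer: -44846/15 ≈ -2989.7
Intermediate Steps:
U = 286/15 (U = 1/15 + 19 = 286/15 ≈ 19.067)
V(d, Z) = -3 + 286*d/15 (V(d, Z) = -7 + (286*d/15 + 4) = -7 + (4 + 286*d/15) = -3 + 286*d/15)
((V(-26, 25) + 662) + B(-20, 41)) - 3133 = (((-3 + (286/15)*(-26)) + 662) - 20) - 3133 = (((-3 - 7436/15) + 662) - 20) - 3133 = ((-7481/15 + 662) - 20) - 3133 = (2449/15 - 20) - 3133 = 2149/15 - 3133 = -44846/15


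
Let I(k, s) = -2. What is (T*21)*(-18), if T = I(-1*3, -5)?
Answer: 756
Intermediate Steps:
T = -2
(T*21)*(-18) = -2*21*(-18) = -42*(-18) = 756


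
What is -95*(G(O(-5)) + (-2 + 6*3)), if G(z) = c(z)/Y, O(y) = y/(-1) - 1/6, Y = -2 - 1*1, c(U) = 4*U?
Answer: -8170/9 ≈ -907.78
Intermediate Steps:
Y = -3 (Y = -2 - 1 = -3)
O(y) = -⅙ - y (O(y) = y*(-1) - 1*⅙ = -y - ⅙ = -⅙ - y)
G(z) = -4*z/3 (G(z) = (4*z)/(-3) = (4*z)*(-⅓) = -4*z/3)
-95*(G(O(-5)) + (-2 + 6*3)) = -95*(-4*(-⅙ - 1*(-5))/3 + (-2 + 6*3)) = -95*(-4*(-⅙ + 5)/3 + (-2 + 18)) = -95*(-4/3*29/6 + 16) = -95*(-58/9 + 16) = -95*86/9 = -8170/9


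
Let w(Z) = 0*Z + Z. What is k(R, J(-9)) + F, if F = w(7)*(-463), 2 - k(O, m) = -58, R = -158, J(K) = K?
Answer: -3181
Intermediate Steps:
k(O, m) = 60 (k(O, m) = 2 - 1*(-58) = 2 + 58 = 60)
w(Z) = Z (w(Z) = 0 + Z = Z)
F = -3241 (F = 7*(-463) = -3241)
k(R, J(-9)) + F = 60 - 3241 = -3181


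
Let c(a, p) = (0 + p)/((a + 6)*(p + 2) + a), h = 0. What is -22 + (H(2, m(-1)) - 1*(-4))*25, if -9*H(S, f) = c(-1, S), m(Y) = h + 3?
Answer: 13288/171 ≈ 77.708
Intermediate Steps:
c(a, p) = p/(a + (2 + p)*(6 + a)) (c(a, p) = p/((6 + a)*(2 + p) + a) = p/((2 + p)*(6 + a) + a) = p/(a + (2 + p)*(6 + a)))
m(Y) = 3 (m(Y) = 0 + 3 = 3)
H(S, f) = -S/(9*(9 + 5*S)) (H(S, f) = -S/(9*(12 + 3*(-1) + 6*S - S)) = -S/(9*(12 - 3 + 6*S - S)) = -S/(9*(9 + 5*S)))
-22 + (H(2, m(-1)) - 1*(-4))*25 = -22 + (-1*2/(81 + 45*2) - 1*(-4))*25 = -22 + (-1*2/(81 + 90) + 4)*25 = -22 + (-1*2/171 + 4)*25 = -22 + (-1*2*1/171 + 4)*25 = -22 + (-2/171 + 4)*25 = -22 + (682/171)*25 = -22 + 17050/171 = 13288/171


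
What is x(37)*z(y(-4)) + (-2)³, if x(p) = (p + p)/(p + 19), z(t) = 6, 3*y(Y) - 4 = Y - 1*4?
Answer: -1/14 ≈ -0.071429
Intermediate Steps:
y(Y) = Y/3 (y(Y) = 4/3 + (Y - 1*4)/3 = 4/3 + (Y - 4)/3 = 4/3 + (-4 + Y)/3 = 4/3 + (-4/3 + Y/3) = Y/3)
x(p) = 2*p/(19 + p) (x(p) = (2*p)/(19 + p) = 2*p/(19 + p))
x(37)*z(y(-4)) + (-2)³ = (2*37/(19 + 37))*6 + (-2)³ = (2*37/56)*6 - 8 = (2*37*(1/56))*6 - 8 = (37/28)*6 - 8 = 111/14 - 8 = -1/14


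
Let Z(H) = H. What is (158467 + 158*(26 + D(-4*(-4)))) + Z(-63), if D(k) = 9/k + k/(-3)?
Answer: 3882197/24 ≈ 1.6176e+5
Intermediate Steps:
D(k) = 9/k - k/3 (D(k) = 9/k + k*(-⅓) = 9/k - k/3)
(158467 + 158*(26 + D(-4*(-4)))) + Z(-63) = (158467 + 158*(26 + (9/((-4*(-4))) - (-4)*(-4)/3))) - 63 = (158467 + 158*(26 + (9/16 - ⅓*16))) - 63 = (158467 + 158*(26 + (9*(1/16) - 16/3))) - 63 = (158467 + 158*(26 + (9/16 - 16/3))) - 63 = (158467 + 158*(26 - 229/48)) - 63 = (158467 + 158*(1019/48)) - 63 = (158467 + 80501/24) - 63 = 3883709/24 - 63 = 3882197/24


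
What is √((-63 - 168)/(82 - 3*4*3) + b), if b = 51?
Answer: 3*√10810/46 ≈ 6.7807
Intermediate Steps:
√((-63 - 168)/(82 - 3*4*3) + b) = √((-63 - 168)/(82 - 3*4*3) + 51) = √(-231/(82 - 12*3) + 51) = √(-231/(82 - 36) + 51) = √(-231/46 + 51) = √(2115/46) = 3*√10810/46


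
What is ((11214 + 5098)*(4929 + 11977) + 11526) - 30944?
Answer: 275751254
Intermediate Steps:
((11214 + 5098)*(4929 + 11977) + 11526) - 30944 = (16312*16906 + 11526) - 30944 = (275770672 + 11526) - 30944 = 275782198 - 30944 = 275751254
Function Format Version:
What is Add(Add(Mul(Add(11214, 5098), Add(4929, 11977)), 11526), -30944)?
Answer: 275751254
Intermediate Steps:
Add(Add(Mul(Add(11214, 5098), Add(4929, 11977)), 11526), -30944) = Add(Add(Mul(16312, 16906), 11526), -30944) = Add(Add(275770672, 11526), -30944) = Add(275782198, -30944) = 275751254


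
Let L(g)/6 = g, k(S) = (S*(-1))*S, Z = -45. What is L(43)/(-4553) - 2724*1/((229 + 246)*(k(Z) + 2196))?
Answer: -11119474/123272475 ≈ -0.090202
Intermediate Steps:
k(S) = -S² (k(S) = (-S)*S = -S²)
L(g) = 6*g
L(43)/(-4553) - 2724*1/((229 + 246)*(k(Z) + 2196)) = (6*43)/(-4553) - 2724*1/((229 + 246)*(-1*(-45)² + 2196)) = 258*(-1/4553) - 2724*1/(475*(-1*2025 + 2196)) = -258/4553 - 2724*1/(475*(-2025 + 2196)) = -258/4553 - 2724/(171*475) = -258/4553 - 2724/81225 = -258/4553 - 2724*1/81225 = -258/4553 - 908/27075 = -11119474/123272475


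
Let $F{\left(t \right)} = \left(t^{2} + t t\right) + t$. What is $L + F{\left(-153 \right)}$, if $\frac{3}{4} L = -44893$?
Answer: $- \frac{39577}{3} \approx -13192.0$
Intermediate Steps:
$L = - \frac{179572}{3}$ ($L = \frac{4}{3} \left(-44893\right) = - \frac{179572}{3} \approx -59857.0$)
$F{\left(t \right)} = t + 2 t^{2}$ ($F{\left(t \right)} = \left(t^{2} + t^{2}\right) + t = 2 t^{2} + t = t + 2 t^{2}$)
$L + F{\left(-153 \right)} = - \frac{179572}{3} - 153 \left(1 + 2 \left(-153\right)\right) = - \frac{179572}{3} - 153 \left(1 - 306\right) = - \frac{179572}{3} - -46665 = - \frac{179572}{3} + 46665 = - \frac{39577}{3}$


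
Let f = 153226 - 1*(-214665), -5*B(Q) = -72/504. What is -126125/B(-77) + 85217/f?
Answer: -26623094228/6031 ≈ -4.4144e+6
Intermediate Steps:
B(Q) = 1/35 (B(Q) = -(-72)/(5*504) = -⅕*(-⅐) = 1/35)
f = 367891 (f = 153226 + 214665 = 367891)
-126125/B(-77) + 85217/f = -126125/1/35 + 85217/367891 = -126125*35 + 85217*(1/367891) = -4414375 + 1397/6031 = -26623094228/6031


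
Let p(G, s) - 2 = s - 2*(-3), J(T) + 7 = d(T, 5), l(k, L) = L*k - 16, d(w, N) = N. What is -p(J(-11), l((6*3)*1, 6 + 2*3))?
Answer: -208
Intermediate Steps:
l(k, L) = -16 + L*k
J(T) = -2 (J(T) = -7 + 5 = -2)
p(G, s) = 8 + s (p(G, s) = 2 + (s - 2*(-3)) = 2 + (s + 6) = 2 + (6 + s) = 8 + s)
-p(J(-11), l((6*3)*1, 6 + 2*3)) = -(8 + (-16 + (6 + 2*3)*((6*3)*1))) = -(8 + (-16 + (6 + 6)*(18*1))) = -(8 + (-16 + 12*18)) = -(8 + (-16 + 216)) = -(8 + 200) = -1*208 = -208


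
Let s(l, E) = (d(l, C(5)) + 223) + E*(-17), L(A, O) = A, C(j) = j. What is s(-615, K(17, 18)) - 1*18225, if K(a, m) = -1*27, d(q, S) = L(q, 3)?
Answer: -18158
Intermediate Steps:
d(q, S) = q
K(a, m) = -27
s(l, E) = 223 + l - 17*E (s(l, E) = (l + 223) + E*(-17) = (223 + l) - 17*E = 223 + l - 17*E)
s(-615, K(17, 18)) - 1*18225 = (223 - 615 - 17*(-27)) - 1*18225 = (223 - 615 + 459) - 18225 = 67 - 18225 = -18158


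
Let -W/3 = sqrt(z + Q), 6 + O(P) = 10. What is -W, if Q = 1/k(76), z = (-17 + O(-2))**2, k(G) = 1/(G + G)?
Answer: 3*sqrt(321) ≈ 53.749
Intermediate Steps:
k(G) = 1/(2*G)
O(P) = 4 (O(P) = -6 + 10 = 4)
z = 169 (z = (-17 + 4)**2 = (-13)**2 = 169)
Q = 152 (Q = 1/((1/2)/76) = 1/((1/2)*(1/76)) = 1/(1/152) = 152)
W = -3*sqrt(321) (W = -3*sqrt(169 + 152) = -3*sqrt(321) ≈ -53.749)
-W = -(-3)*sqrt(321) = 3*sqrt(321)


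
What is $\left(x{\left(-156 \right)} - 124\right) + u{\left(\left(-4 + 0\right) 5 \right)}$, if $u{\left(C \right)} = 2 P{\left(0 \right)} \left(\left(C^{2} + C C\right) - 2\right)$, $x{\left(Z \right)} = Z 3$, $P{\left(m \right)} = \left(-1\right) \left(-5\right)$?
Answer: $7388$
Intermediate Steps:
$P{\left(m \right)} = 5$
$x{\left(Z \right)} = 3 Z$
$u{\left(C \right)} = -20 + 20 C^{2}$ ($u{\left(C \right)} = 2 \cdot 5 \left(\left(C^{2} + C C\right) - 2\right) = 10 \left(\left(C^{2} + C^{2}\right) - 2\right) = 10 \left(2 C^{2} - 2\right) = 10 \left(-2 + 2 C^{2}\right) = -20 + 20 C^{2}$)
$\left(x{\left(-156 \right)} - 124\right) + u{\left(\left(-4 + 0\right) 5 \right)} = \left(3 \left(-156\right) - 124\right) - \left(20 - 20 \left(\left(-4 + 0\right) 5\right)^{2}\right) = \left(-468 - 124\right) - \left(20 - 20 \left(\left(-4\right) 5\right)^{2}\right) = -592 - \left(20 - 20 \left(-20\right)^{2}\right) = -592 + \left(-20 + 20 \cdot 400\right) = -592 + \left(-20 + 8000\right) = -592 + 7980 = 7388$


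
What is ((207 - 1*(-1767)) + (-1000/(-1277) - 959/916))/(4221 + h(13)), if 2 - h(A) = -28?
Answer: 769580775/1657510244 ≈ 0.46430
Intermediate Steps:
h(A) = 30 (h(A) = 2 - 1*(-28) = 2 + 28 = 30)
((207 - 1*(-1767)) + (-1000/(-1277) - 959/916))/(4221 + h(13)) = ((207 - 1*(-1767)) + (-1000/(-1277) - 959/916))/(4221 + 30) = ((207 + 1767) + (-1000*(-1/1277) - 959*1/916))/4251 = (1974 + (1000/1277 - 959/916))*(1/4251) = (1974 - 308643/1169732)*(1/4251) = (2308742325/1169732)*(1/4251) = 769580775/1657510244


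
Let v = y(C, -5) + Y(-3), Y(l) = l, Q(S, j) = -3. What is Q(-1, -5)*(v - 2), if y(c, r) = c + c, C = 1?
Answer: 9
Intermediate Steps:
y(c, r) = 2*c
v = -1 (v = 2*1 - 3 = 2 - 3 = -1)
Q(-1, -5)*(v - 2) = -3*(-1 - 2) = -3*(-3) = 9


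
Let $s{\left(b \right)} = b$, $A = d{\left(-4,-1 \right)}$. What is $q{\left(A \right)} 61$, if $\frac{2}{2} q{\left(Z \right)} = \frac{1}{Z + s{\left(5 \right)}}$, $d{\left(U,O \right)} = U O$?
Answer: $\frac{61}{9} \approx 6.7778$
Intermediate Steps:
$d{\left(U,O \right)} = O U$
$A = 4$ ($A = \left(-1\right) \left(-4\right) = 4$)
$q{\left(Z \right)} = \frac{1}{5 + Z}$ ($q{\left(Z \right)} = \frac{1}{Z + 5} = \frac{1}{5 + Z}$)
$q{\left(A \right)} 61 = \frac{1}{5 + 4} \cdot 61 = \frac{1}{9} \cdot 61 = \frac{61}{9}$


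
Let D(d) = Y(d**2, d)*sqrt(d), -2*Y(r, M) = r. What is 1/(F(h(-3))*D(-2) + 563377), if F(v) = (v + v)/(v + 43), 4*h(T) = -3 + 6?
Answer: 17253420625/9720180351450913 + 2100*I*sqrt(2)/9720180351450913 ≈ 1.775e-6 + 3.0553e-13*I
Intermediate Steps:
Y(r, M) = -r/2
h(T) = 3/4 (h(T) = (-3 + 6)/4 = (1/4)*3 = 3/4)
D(d) = -d**(5/2)/2 (D(d) = (-d**2/2)*sqrt(d) = -d**(5/2)/2)
F(v) = 2*v/(43 + v) (F(v) = (2*v)/(43 + v) = 2*v/(43 + v))
1/(F(h(-3))*D(-2) + 563377) = 1/((2*(3/4)/(43 + 3/4))*(-2*I*sqrt(2)) + 563377) = 1/((2*(3/4)/(175/4))*(-2*I*sqrt(2)) + 563377) = 1/((2*(3/4)*(4/175))*(-2*I*sqrt(2)) + 563377) = 1/(6*(-2*I*sqrt(2))/175 + 563377) = 1/(-12*I*sqrt(2)/175 + 563377) = 1/(563377 - 12*I*sqrt(2)/175)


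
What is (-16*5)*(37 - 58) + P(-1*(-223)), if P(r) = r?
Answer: 1903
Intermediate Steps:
(-16*5)*(37 - 58) + P(-1*(-223)) = (-16*5)*(37 - 58) - 1*(-223) = -80*(-21) + 223 = 1680 + 223 = 1903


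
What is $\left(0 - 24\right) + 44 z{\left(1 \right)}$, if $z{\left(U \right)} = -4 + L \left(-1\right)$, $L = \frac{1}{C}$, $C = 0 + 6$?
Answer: $- \frac{622}{3} \approx -207.33$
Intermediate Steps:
$C = 6$
$L = \frac{1}{6} \approx 0.16667$
$z{\left(U \right)} = - \frac{25}{6}$ ($z{\left(U \right)} = -4 + \frac{1}{6} \left(-1\right) = -4 - \frac{1}{6} = - \frac{25}{6}$)
$\left(0 - 24\right) + 44 z{\left(1 \right)} = \left(0 - 24\right) + 44 \left(- \frac{25}{6}\right) = -24 - \frac{550}{3} = - \frac{622}{3}$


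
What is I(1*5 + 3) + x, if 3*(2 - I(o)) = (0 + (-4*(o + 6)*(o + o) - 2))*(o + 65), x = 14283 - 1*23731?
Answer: 37216/3 ≈ 12405.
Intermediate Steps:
x = -9448 (x = 14283 - 23731 = -9448)
I(o) = 2 - (-2 - 8*o*(6 + o))*(65 + o)/3 (I(o) = 2 - (0 + (-4*(o + 6)*(o + o) - 2))*(o + 65)/3 = 2 - (0 + (-4*(6 + o)*2*o - 2))*(65 + o)/3 = 2 - (0 + (-8*o*(6 + o) - 2))*(65 + o)/3 = 2 - (0 + (-2 - 8*o*(6 + o)))*(65 + o)/3 = 2 - (-2 - 8*o*(6 + o))*(65 + o)/3)
I(1*5 + 3) + x = (136/3 + 8*(1*5 + 3)³/3 + 568*(1*5 + 3)²/3 + 3122*(1*5 + 3)/3) - 9448 = (136/3 + 8*(5 + 3)³/3 + 568*(5 + 3)²/3 + 3122*(5 + 3)/3) - 9448 = (136/3 + (8/3)*8³ + (568/3)*8² + (3122/3)*8) - 9448 = (136/3 + (8/3)*512 + (568/3)*64 + 24976/3) - 9448 = (136/3 + 4096/3 + 36352/3 + 24976/3) - 9448 = 65560/3 - 9448 = 37216/3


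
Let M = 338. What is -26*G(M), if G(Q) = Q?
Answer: -8788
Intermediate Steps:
-26*G(M) = -26*338 = -8788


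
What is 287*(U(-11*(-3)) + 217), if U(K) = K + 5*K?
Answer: 119105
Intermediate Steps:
U(K) = 6*K
287*(U(-11*(-3)) + 217) = 287*(6*(-11*(-3)) + 217) = 287*(6*33 + 217) = 287*(198 + 217) = 287*415 = 119105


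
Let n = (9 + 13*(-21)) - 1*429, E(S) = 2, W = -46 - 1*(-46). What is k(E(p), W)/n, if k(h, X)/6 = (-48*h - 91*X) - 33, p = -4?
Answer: 86/77 ≈ 1.1169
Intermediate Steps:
W = 0 (W = -46 + 46 = 0)
k(h, X) = -198 - 546*X - 288*h (k(h, X) = 6*((-48*h - 91*X) - 33) = 6*((-91*X - 48*h) - 33) = 6*(-33 - 91*X - 48*h) = -198 - 546*X - 288*h)
n = -693 (n = (9 - 273) - 429 = -264 - 429 = -693)
k(E(p), W)/n = (-198 - 546*0 - 288*2)/(-693) = (-198 + 0 - 576)*(-1/693) = -774*(-1/693) = 86/77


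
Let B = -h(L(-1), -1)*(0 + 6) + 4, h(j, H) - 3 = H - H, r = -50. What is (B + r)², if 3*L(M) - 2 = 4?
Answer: 4096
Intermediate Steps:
L(M) = 2 (L(M) = ⅔ + (⅓)*4 = ⅔ + 4/3 = 2)
h(j, H) = 3 (h(j, H) = 3 + (H - H) = 3 + 0 = 3)
B = -14 (B = -3*(0 + 6) + 4 = -3*6 + 4 = -1*18 + 4 = -18 + 4 = -14)
(B + r)² = (-14 - 50)² = (-64)² = 4096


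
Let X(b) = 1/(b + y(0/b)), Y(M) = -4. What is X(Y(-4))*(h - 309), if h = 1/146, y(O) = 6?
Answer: -45113/292 ≈ -154.50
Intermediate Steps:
h = 1/146 ≈ 0.0068493
X(b) = 1/(6 + b) (X(b) = 1/(b + 6) = 1/(6 + b))
X(Y(-4))*(h - 309) = (1/146 - 309)/(6 - 4) = -45113/146/2 = (1/2)*(-45113/146) = -45113/292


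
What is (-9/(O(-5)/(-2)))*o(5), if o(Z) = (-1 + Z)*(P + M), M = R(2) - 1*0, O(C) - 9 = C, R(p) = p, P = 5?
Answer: 126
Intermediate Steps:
O(C) = 9 + C
M = 2 (M = 2 - 1*0 = 2 + 0 = 2)
o(Z) = -7 + 7*Z (o(Z) = (-1 + Z)*(5 + 2) = (-1 + Z)*7 = -7 + 7*Z)
(-9/(O(-5)/(-2)))*o(5) = (-9/((9 - 5)/(-2)))*(-7 + 7*5) = (-9/(4*(-1/2)))*(-7 + 35) = (-9/(-2))*28 = -1/2*(-9)*28 = (9/2)*28 = 126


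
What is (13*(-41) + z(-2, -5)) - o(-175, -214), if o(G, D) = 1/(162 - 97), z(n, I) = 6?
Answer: -34256/65 ≈ -527.02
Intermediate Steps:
o(G, D) = 1/65
(13*(-41) + z(-2, -5)) - o(-175, -214) = (13*(-41) + 6) - 1*1/65 = (-533 + 6) - 1/65 = -527 - 1/65 = -34256/65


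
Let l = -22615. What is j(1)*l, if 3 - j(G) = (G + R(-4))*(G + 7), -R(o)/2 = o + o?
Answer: 3007795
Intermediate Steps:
R(o) = -4*o (R(o) = -2*(o + o) = -4*o)
j(G) = 3 - (7 + G)*(16 + G) (j(G) = 3 - (G - 4*(-4))*(G + 7) = 3 - (G + 16)*(7 + G) = 3 - (16 + G)*(7 + G) = 3 - (7 + G)*(16 + G))
j(1)*l = (-109 - 1*1² - 23*1)*(-22615) = (-109 - 1*1 - 23)*(-22615) = (-109 - 1 - 23)*(-22615) = -133*(-22615) = 3007795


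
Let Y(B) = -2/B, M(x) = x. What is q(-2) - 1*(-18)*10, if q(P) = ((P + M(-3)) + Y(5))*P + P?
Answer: 944/5 ≈ 188.80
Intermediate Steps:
q(P) = P + P*(-17/5 + P) (q(P) = ((P - 3) - 2/5)*P + P = ((-3 + P) - 2*⅕)*P + P = ((-3 + P) - ⅖)*P + P = (-17/5 + P)*P + P = P*(-17/5 + P) + P = P + P*(-17/5 + P))
q(-2) - 1*(-18)*10 = (⅕)*(-2)*(-12 + 5*(-2)) - 1*(-18)*10 = (⅕)*(-2)*(-12 - 10) + 18*10 = (⅕)*(-2)*(-22) + 180 = 44/5 + 180 = 944/5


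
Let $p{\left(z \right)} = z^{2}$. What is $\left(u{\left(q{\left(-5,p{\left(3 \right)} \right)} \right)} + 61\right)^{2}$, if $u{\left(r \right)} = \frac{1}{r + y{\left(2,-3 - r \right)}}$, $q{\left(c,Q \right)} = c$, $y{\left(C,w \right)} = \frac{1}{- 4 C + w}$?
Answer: $\frac{3553225}{961} \approx 3697.4$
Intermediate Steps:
$y{\left(C,w \right)} = \frac{1}{w - 4 C}$
$u{\left(r \right)} = \frac{1}{r + \frac{1}{-11 - r}}$ ($u{\left(r \right)} = \frac{1}{r + \frac{1}{\left(-3 - r\right) - 8}} = \frac{1}{r + \frac{1}{-11 - r}}$)
$\left(u{\left(q{\left(-5,p{\left(3 \right)} \right)} \right)} + 61\right)^{2} = \left(\frac{11 - 5}{-1 - 5 \left(11 - 5\right)} + 61\right)^{2} = \left(\frac{1}{-1 - 30} \cdot 6 + 61\right)^{2} = \left(\frac{1}{-31} \cdot 6 + 61\right)^{2} = \left(\left(- \frac{1}{31}\right) 6 + 61\right)^{2} = \left(- \frac{6}{31} + 61\right)^{2} = \left(\frac{1885}{31}\right)^{2} = \frac{3553225}{961}$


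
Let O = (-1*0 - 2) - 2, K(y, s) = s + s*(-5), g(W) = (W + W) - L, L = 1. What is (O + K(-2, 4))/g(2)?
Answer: -20/3 ≈ -6.6667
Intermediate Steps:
g(W) = -1 + 2*W (g(W) = (W + W) - 1*1 = 2*W - 1 = -1 + 2*W)
K(y, s) = -4*s (K(y, s) = s - 5*s = -4*s)
O = -4 (O = (0 - 2) - 2 = -2 - 2 = -4)
(O + K(-2, 4))/g(2) = (-4 - 4*4)/(-1 + 2*2) = (-4 - 16)/(-1 + 4) = -20/3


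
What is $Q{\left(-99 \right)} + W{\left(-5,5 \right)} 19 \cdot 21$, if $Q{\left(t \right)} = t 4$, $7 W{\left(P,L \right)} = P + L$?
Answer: $-396$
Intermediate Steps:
$W{\left(P,L \right)} = \frac{L}{7} + \frac{P}{7}$ ($W{\left(P,L \right)} = \frac{P + L}{7} = \frac{L + P}{7} = \frac{L}{7} + \frac{P}{7}$)
$Q{\left(t \right)} = 4 t$
$Q{\left(-99 \right)} + W{\left(-5,5 \right)} 19 \cdot 21 = 4 \left(-99\right) + \left(\frac{1}{7} \cdot 5 + \frac{1}{7} \left(-5\right)\right) 19 \cdot 21 = -396 + \left(\frac{5}{7} - \frac{5}{7}\right) 19 \cdot 21 = -396 + 0 \cdot 19 \cdot 21 = -396 + 0 \cdot 21 = -396 + 0 = -396$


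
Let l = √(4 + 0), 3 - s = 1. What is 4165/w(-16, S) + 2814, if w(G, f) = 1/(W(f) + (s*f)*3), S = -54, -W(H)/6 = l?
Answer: -1396626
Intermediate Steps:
s = 2 (s = 3 - 1*1 = 3 - 1 = 2)
l = 2 (l = √4 = 2)
W(H) = -12 (W(H) = -6*2 = -12)
w(G, f) = 1/(-12 + 6*f) (w(G, f) = 1/(-12 + (2*f)*3) = 1/(-12 + 6*f))
4165/w(-16, S) + 2814 = 4165/((1/(6*(-2 - 54)))) + 2814 = 4165/(((⅙)/(-56))) + 2814 = 4165/(((⅙)*(-1/56))) + 2814 = 4165/(-1/336) + 2814 = 4165*(-336) + 2814 = -1399440 + 2814 = -1396626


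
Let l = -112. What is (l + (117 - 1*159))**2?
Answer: 23716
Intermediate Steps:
(l + (117 - 1*159))**2 = (-112 + (117 - 1*159))**2 = (-112 + (117 - 159))**2 = (-112 - 42)**2 = (-154)**2 = 23716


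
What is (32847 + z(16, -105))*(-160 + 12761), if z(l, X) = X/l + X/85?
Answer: 112555446063/272 ≈ 4.1381e+8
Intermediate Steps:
z(l, X) = X/85 + X/l (z(l, X) = X/l + X*(1/85) = X/l + X/85 = X/85 + X/l)
(32847 + z(16, -105))*(-160 + 12761) = (32847 + ((1/85)*(-105) - 105/16))*(-160 + 12761) = (32847 + (-21/17 - 105*1/16))*12601 = (32847 + (-21/17 - 105/16))*12601 = (32847 - 2121/272)*12601 = (8932263/272)*12601 = 112555446063/272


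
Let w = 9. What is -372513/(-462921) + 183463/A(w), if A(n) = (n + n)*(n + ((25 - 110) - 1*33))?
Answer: -28066001639/302750334 ≈ -92.703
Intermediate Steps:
A(n) = 2*n*(-118 + n) (A(n) = (2*n)*(n + (-85 - 33)) = (2*n)*(n - 118) = (2*n)*(-118 + n) = 2*n*(-118 + n))
-372513/(-462921) + 183463/A(w) = -372513/(-462921) + 183463/((2*9*(-118 + 9))) = -372513*(-1/462921) + 183463/((2*9*(-109))) = 124171/154307 + 183463/(-1962) = 124171/154307 + 183463*(-1/1962) = 124171/154307 - 183463/1962 = -28066001639/302750334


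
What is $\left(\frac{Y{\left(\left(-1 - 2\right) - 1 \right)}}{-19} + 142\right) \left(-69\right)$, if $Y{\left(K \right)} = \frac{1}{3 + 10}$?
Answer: $- \frac{2420037}{247} \approx -9797.7$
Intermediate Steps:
$Y{\left(K \right)} = \frac{1}{13}$
$\left(\frac{Y{\left(\left(-1 - 2\right) - 1 \right)}}{-19} + 142\right) \left(-69\right) = \left(\frac{1}{13 \left(-19\right)} + 142\right) \left(-69\right) = \left(\frac{1}{13} \left(- \frac{1}{19}\right) + 142\right) \left(-69\right) = \left(- \frac{1}{247} + 142\right) \left(-69\right) = \frac{35073}{247} \left(-69\right) = - \frac{2420037}{247}$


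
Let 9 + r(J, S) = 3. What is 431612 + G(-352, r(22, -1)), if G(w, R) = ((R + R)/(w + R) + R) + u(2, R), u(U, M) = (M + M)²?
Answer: 77283256/179 ≈ 4.3175e+5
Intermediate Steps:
r(J, S) = -6 (r(J, S) = -9 + 3 = -6)
u(U, M) = 4*M² (u(U, M) = (2*M)² = 4*M²)
G(w, R) = R + 4*R² + 2*R/(R + w) (G(w, R) = ((R + R)/(w + R) + R) + 4*R² = ((2*R)/(R + w) + R) + 4*R² = (2*R/(R + w) + R) + 4*R² = (R + 2*R/(R + w)) + 4*R² = R + 4*R² + 2*R/(R + w))
431612 + G(-352, r(22, -1)) = 431612 - 6*(2 - 6 - 352 + 4*(-6)² + 4*(-6)*(-352))/(-6 - 352) = 431612 - 6*(2 - 6 - 352 + 4*36 + 8448)/(-358) = 431612 - 6*(-1/358)*(2 - 6 - 352 + 144 + 8448) = 431612 - 6*(-1/358)*8236 = 431612 + 24708/179 = 77283256/179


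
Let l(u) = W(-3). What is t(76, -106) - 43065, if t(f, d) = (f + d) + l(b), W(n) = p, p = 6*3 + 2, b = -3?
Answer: -43075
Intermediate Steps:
p = 20 (p = 18 + 2 = 20)
W(n) = 20
l(u) = 20
t(f, d) = 20 + d + f (t(f, d) = (f + d) + 20 = (d + f) + 20 = 20 + d + f)
t(76, -106) - 43065 = (20 - 106 + 76) - 43065 = -10 - 43065 = -43075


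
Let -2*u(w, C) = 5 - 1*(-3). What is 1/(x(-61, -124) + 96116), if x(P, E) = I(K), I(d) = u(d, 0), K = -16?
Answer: 1/96112 ≈ 1.0405e-5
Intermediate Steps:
u(w, C) = -4 (u(w, C) = -(5 - 1*(-3))/2 = -(5 + 3)/2 = -1/2*8 = -4)
I(d) = -4
x(P, E) = -4
1/(x(-61, -124) + 96116) = 1/(-4 + 96116) = 1/96112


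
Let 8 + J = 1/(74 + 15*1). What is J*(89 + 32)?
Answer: -86031/89 ≈ -966.64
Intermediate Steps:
J = -711/89 (J = -8 + 1/(74 + 15*1) = -8 + 1/(74 + 15) = -8 + 1/89 = -711/89 ≈ -7.9888)
J*(89 + 32) = -711*(89 + 32)/89 = -711/89*121 = -86031/89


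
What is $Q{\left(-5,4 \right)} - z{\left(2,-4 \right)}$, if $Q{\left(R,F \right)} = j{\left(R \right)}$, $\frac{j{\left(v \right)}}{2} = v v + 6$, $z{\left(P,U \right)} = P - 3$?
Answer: $63$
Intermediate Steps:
$z{\left(P,U \right)} = -3 + P$
$j{\left(v \right)} = 12 + 2 v^{2}$ ($j{\left(v \right)} = 2 \left(v v + 6\right) = 2 \left(v^{2} + 6\right) = 2 \left(6 + v^{2}\right) = 12 + 2 v^{2}$)
$Q{\left(R,F \right)} = 12 + 2 R^{2}$
$Q{\left(-5,4 \right)} - z{\left(2,-4 \right)} = \left(12 + 2 \left(-5\right)^{2}\right) - \left(-3 + 2\right) = \left(12 + 2 \cdot 25\right) - -1 = \left(12 + 50\right) + 1 = 62 + 1 = 63$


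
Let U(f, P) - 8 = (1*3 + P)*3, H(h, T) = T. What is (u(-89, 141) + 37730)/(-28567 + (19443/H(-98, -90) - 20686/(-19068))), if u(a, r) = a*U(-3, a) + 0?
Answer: -714811650/343008871 ≈ -2.0839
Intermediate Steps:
U(f, P) = 17 + 3*P (U(f, P) = 8 + (1*3 + P)*3 = 8 + (3 + P)*3 = 8 + (9 + 3*P) = 17 + 3*P)
u(a, r) = a*(17 + 3*a) (u(a, r) = a*(17 + 3*a) + 0 = a*(17 + 3*a))
(u(-89, 141) + 37730)/(-28567 + (19443/H(-98, -90) - 20686/(-19068))) = (-89*(17 + 3*(-89)) + 37730)/(-28567 + (19443/(-90) - 20686/(-19068))) = (-89*(17 - 267) + 37730)/(-28567 + (19443*(-1/90) - 20686*(-1/19068))) = (-89*(-250) + 37730)/(-28567 + (-6481/30 + 10343/9534)) = (22250 + 37730)/(-28567 - 5123297/23835) = 59980/(-686017742/23835) = 59980*(-23835/686017742) = -714811650/343008871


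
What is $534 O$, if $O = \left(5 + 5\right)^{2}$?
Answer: $53400$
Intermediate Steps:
$O = 100$ ($O = 10^{2} = 100$)
$534 O = 534 \cdot 100 = 53400$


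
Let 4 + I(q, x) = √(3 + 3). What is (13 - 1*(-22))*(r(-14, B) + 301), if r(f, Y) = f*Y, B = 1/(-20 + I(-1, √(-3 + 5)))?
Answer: 200557/19 + 49*√6/57 ≈ 10558.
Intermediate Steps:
I(q, x) = -4 + √6 (I(q, x) = -4 + √(3 + 3) = -4 + √6)
B = 1/(-24 + √6) (B = 1/(-20 + (-4 + √6)) = 1/(-24 + √6) ≈ -0.046403)
r(f, Y) = Y*f
(13 - 1*(-22))*(r(-14, B) + 301) = (13 - 1*(-22))*((-4/95 - √6/570)*(-14) + 301) = (13 + 22)*((56/95 + 7*√6/285) + 301) = 35*(28651/95 + 7*√6/285) = 200557/19 + 49*√6/57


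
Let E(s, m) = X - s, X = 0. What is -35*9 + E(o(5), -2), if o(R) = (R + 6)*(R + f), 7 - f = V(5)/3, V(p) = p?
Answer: -1286/3 ≈ -428.67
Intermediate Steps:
f = 16/3 (f = 7 - 5/3 = 16/3 ≈ 5.3333)
o(R) = (6 + R)*(16/3 + R) (o(R) = (R + 6)*(R + 16/3) = (6 + R)*(16/3 + R))
E(s, m) = -s (E(s, m) = 0 - s = -s)
-35*9 + E(o(5), -2) = -35*9 - (32 + 5**2 + (34/3)*5) = -315 - (32 + 25 + 170/3) = -315 - 1*341/3 = -315 - 341/3 = -1286/3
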